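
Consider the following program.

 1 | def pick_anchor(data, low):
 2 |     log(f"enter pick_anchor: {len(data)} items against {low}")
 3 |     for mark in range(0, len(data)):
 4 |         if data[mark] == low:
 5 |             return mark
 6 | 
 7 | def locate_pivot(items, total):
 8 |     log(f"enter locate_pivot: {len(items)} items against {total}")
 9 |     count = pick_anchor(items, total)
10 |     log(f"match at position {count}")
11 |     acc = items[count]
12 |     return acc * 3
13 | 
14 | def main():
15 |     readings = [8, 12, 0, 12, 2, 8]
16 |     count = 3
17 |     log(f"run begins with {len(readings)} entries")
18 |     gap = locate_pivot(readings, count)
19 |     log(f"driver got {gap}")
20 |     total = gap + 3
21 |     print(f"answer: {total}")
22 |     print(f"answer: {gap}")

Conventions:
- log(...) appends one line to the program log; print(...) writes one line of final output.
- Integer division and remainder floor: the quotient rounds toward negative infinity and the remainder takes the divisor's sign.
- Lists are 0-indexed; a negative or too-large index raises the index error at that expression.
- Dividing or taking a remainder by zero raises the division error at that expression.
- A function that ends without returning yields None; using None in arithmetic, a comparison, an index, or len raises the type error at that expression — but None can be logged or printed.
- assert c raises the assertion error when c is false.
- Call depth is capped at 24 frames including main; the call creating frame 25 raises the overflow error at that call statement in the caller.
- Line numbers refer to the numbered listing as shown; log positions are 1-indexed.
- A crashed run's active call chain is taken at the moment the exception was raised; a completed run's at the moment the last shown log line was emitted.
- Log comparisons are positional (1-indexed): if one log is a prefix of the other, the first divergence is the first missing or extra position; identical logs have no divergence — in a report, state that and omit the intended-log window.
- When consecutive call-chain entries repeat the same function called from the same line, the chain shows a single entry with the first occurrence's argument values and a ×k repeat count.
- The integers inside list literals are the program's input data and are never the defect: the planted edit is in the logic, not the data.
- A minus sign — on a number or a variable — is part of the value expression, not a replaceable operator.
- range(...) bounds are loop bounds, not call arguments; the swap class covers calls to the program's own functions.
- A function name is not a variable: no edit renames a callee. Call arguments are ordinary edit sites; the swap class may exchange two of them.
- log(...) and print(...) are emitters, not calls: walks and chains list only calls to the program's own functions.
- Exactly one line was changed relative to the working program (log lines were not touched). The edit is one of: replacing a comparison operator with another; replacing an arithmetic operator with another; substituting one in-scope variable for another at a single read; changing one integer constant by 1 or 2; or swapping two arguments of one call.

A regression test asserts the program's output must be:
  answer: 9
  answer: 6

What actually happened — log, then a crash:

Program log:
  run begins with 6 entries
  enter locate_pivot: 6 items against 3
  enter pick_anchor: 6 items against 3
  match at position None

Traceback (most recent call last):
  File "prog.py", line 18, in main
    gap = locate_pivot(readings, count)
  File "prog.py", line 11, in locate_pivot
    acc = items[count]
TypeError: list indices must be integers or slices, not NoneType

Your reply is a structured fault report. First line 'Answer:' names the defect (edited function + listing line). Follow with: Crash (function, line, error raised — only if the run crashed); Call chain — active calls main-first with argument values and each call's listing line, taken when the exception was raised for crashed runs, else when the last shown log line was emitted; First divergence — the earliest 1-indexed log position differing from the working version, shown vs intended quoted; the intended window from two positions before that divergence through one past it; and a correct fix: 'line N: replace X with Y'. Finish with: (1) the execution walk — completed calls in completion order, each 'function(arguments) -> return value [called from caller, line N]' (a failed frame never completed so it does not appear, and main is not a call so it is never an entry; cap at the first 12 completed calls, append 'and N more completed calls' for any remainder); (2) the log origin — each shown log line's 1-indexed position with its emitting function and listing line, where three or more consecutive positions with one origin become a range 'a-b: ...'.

Answer: the defect is in main at line 16.
The tell: Everything matches until log position 2, which reads 'enter locate_pivot: 6 items against 3' in place of 'enter locate_pivot: 6 items against 2'.
Crash: locate_pivot, line 11, TypeError.
Call chain: main -> locate_pivot([8, 12, 0, 12, 2, 8], 3) (called at line 18).
First divergence: position 2 — shown 'enter locate_pivot: 6 items against 3', intended 'enter locate_pivot: 6 items against 2'.
Intended log window:
  1: run begins with 6 entries
  2: enter locate_pivot: 6 items against 2
  3: enter pick_anchor: 6 items against 2
Execution walk:
  pick_anchor([8, 12, 0, 12, 2, 8], 3) -> None  [called from locate_pivot, line 9]
Log line origins:
  1: from main, line 17
  2: from locate_pivot, line 8
  3: from pick_anchor, line 2
  4: from locate_pivot, line 10
A correct fix: line 16: replace `3` with `2`.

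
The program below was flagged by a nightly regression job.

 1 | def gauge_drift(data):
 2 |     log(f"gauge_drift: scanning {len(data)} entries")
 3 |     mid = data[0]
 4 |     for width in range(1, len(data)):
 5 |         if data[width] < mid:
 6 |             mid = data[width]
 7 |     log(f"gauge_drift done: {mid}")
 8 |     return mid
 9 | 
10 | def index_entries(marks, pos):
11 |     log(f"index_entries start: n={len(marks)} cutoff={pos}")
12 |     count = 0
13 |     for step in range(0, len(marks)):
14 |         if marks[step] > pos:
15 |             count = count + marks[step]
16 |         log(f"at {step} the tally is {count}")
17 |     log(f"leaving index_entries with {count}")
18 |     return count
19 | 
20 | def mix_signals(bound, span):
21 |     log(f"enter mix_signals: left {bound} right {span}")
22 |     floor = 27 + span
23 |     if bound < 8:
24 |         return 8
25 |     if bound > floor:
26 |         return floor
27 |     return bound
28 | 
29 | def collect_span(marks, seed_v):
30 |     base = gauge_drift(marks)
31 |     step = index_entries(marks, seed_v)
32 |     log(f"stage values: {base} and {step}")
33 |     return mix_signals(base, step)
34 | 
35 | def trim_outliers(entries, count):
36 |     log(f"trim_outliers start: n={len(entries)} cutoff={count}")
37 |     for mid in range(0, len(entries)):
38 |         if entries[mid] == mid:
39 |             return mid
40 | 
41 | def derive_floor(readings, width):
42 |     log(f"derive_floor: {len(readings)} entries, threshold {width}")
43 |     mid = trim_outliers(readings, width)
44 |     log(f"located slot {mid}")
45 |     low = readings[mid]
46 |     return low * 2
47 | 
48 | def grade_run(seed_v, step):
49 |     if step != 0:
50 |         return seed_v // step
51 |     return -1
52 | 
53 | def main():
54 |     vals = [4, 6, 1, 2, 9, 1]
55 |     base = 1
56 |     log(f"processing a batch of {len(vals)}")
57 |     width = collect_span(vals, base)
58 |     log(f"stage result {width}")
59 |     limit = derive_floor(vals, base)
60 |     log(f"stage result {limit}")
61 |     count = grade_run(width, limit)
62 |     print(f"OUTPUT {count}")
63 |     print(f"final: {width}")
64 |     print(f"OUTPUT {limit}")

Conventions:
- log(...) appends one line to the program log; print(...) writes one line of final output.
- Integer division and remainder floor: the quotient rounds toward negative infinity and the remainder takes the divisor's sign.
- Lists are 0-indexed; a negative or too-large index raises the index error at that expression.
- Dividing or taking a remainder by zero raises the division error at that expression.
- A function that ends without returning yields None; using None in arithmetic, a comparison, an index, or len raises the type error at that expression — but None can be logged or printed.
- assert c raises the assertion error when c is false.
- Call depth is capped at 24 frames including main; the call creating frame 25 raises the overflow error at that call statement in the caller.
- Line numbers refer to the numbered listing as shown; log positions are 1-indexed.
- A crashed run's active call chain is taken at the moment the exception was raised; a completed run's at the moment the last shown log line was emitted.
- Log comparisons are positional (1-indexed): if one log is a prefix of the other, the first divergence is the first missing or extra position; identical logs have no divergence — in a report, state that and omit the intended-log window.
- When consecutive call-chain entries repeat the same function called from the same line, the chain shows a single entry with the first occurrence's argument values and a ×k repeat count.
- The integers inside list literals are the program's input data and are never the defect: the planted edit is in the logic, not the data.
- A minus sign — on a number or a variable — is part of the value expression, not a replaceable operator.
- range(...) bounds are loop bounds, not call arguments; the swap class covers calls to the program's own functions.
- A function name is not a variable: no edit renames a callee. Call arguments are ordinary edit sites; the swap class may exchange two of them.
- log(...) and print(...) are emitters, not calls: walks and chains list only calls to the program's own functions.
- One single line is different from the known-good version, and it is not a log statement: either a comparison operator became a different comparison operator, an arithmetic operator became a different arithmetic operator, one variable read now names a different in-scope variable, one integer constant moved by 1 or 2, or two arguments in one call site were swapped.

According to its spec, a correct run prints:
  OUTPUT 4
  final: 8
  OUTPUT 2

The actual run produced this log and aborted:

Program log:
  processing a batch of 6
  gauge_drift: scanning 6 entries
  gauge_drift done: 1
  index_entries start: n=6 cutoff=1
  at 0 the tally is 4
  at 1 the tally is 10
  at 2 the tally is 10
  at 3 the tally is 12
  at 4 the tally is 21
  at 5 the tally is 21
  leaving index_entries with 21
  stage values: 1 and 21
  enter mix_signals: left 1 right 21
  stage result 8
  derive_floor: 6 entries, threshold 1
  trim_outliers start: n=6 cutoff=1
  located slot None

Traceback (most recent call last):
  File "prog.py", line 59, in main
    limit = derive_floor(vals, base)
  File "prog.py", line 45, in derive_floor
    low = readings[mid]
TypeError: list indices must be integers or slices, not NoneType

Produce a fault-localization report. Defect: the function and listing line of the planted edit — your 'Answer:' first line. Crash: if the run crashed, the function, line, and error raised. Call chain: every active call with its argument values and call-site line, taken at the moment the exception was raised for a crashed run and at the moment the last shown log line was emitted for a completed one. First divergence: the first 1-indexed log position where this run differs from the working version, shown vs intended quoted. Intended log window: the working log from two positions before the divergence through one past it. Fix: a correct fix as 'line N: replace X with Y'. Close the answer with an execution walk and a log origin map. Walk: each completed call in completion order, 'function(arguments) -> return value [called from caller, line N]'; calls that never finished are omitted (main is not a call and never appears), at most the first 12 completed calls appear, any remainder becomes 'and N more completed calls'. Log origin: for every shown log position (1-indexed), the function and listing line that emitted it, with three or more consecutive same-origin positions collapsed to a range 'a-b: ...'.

Answer: the defect is in trim_outliers at line 38.
Key fact: Everything matches until log position 17, which reads 'located slot None' in place of 'located slot 2'.
Crash: derive_floor, line 45, TypeError.
Call chain: main -> derive_floor([4, 6, 1, 2, 9, 1], 1) (called at line 59).
First divergence: position 17; shown 'located slot None' vs intended 'located slot 2'.
Intended log window:
  15: derive_floor: 6 entries, threshold 1
  16: trim_outliers start: n=6 cutoff=1
  17: located slot 2
  18: stage result 2
Execution walk:
  gauge_drift([4, 6, 1, 2, 9, 1]) -> 1  [called from collect_span, line 30]
  index_entries([4, 6, 1, 2, 9, 1], 1) -> 21  [called from collect_span, line 31]
  mix_signals(1, 21) -> 8  [called from collect_span, line 33]
  collect_span([4, 6, 1, 2, 9, 1], 1) -> 8  [called from main, line 57]
  trim_outliers([4, 6, 1, 2, 9, 1], 1) -> None  [called from derive_floor, line 43]
Log origins:
  1 — main, line 56
  2 — gauge_drift, line 2
  3 — gauge_drift, line 7
  4 — index_entries, line 11
  5-10 — index_entries, line 16
  11 — index_entries, line 17
  12 — collect_span, line 32
  13 — mix_signals, line 21
  14 — main, line 58
  15 — derive_floor, line 42
  16 — trim_outliers, line 36
  17 — derive_floor, line 44
A correct fix: line 38: replace `entries[mid] == mid` with `entries[mid] == count`.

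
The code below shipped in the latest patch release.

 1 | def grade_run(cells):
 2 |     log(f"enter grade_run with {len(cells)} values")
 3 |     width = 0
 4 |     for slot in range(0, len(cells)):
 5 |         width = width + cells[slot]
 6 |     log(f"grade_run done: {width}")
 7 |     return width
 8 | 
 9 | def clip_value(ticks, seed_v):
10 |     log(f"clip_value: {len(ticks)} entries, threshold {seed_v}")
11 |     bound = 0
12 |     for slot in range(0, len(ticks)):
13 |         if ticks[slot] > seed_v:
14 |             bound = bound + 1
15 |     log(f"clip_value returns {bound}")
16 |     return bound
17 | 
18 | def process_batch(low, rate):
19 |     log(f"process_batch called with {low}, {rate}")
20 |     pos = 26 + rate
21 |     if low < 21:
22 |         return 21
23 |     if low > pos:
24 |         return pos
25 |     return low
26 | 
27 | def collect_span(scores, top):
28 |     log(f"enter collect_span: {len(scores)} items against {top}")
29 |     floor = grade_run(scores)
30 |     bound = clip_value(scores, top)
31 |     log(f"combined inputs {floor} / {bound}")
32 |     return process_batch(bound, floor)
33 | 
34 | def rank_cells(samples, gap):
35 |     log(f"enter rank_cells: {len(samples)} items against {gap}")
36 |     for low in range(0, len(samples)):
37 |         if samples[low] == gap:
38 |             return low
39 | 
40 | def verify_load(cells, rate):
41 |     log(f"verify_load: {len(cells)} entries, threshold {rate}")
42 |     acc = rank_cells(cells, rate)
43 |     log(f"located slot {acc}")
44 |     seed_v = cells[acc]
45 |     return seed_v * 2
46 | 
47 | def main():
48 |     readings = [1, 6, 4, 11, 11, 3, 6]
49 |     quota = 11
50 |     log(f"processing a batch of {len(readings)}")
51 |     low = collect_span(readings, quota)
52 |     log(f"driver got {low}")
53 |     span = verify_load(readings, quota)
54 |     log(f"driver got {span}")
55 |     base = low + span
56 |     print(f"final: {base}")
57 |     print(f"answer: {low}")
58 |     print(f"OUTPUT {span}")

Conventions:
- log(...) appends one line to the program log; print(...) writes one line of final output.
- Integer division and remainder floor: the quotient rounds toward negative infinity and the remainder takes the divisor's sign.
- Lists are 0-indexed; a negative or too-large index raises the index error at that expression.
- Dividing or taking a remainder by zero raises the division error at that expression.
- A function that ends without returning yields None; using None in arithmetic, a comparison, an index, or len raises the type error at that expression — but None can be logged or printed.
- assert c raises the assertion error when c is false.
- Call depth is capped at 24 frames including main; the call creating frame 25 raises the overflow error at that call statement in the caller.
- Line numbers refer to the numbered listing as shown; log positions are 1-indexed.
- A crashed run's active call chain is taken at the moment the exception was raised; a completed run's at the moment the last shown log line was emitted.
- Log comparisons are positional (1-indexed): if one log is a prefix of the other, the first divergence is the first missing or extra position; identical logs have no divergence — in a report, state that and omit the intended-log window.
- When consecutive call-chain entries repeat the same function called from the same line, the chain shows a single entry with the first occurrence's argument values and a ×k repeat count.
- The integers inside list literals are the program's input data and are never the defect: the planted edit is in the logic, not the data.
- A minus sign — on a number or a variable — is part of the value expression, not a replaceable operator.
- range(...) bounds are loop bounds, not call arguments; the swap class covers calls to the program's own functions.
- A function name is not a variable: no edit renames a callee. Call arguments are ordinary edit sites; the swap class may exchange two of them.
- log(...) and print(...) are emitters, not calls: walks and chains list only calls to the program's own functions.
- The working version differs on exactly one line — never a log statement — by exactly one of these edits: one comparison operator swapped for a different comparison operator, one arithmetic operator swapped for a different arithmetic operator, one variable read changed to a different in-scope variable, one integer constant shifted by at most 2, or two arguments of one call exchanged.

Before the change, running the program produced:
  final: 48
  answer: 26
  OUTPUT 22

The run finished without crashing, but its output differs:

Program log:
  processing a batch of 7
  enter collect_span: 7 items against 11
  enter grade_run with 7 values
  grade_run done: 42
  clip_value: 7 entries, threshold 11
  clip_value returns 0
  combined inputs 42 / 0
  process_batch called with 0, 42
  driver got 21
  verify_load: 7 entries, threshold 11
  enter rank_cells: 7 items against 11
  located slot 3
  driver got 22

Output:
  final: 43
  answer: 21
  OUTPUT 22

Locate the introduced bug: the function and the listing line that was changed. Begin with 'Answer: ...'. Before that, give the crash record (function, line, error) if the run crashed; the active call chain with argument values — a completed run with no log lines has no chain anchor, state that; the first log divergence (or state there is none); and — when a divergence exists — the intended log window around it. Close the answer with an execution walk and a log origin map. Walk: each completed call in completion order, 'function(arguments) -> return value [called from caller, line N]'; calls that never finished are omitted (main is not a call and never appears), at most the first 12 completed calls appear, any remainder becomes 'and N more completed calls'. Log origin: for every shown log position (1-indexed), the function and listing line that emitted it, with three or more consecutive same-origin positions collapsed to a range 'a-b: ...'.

Answer: the defect is in collect_span at line 32.
Key fact: The earliest visible damage is log position 8 — 'process_batch called with 0, 42' rather than the intended 'process_batch called with 42, 0'.
Call chain: main.
First divergence: at position 8 the run shows 'process_batch called with 0, 42' where the working version logs 'process_batch called with 42, 0'.
Intended log window:
  6: clip_value returns 0
  7: combined inputs 42 / 0
  8: process_batch called with 42, 0
  9: driver got 26
Execution walk:
  grade_run([1, 6, 4, 11, 11, 3, 6]) -> 42  [called from collect_span, line 29]
  clip_value([1, 6, 4, 11, 11, 3, 6], 11) -> 0  [called from collect_span, line 30]
  process_batch(0, 42) -> 21  [called from collect_span, line 32]
  collect_span([1, 6, 4, 11, 11, 3, 6], 11) -> 21  [called from main, line 51]
  rank_cells([1, 6, 4, 11, 11, 3, 6], 11) -> 3  [called from verify_load, line 42]
  verify_load([1, 6, 4, 11, 11, 3, 6], 11) -> 22  [called from main, line 53]
Log origins:
  1 — main, line 50
  2 — collect_span, line 28
  3 — grade_run, line 2
  4 — grade_run, line 6
  5 — clip_value, line 10
  6 — clip_value, line 15
  7 — collect_span, line 31
  8 — process_batch, line 19
  9 — main, line 52
  10 — verify_load, line 41
  11 — rank_cells, line 35
  12 — verify_load, line 43
  13 — main, line 54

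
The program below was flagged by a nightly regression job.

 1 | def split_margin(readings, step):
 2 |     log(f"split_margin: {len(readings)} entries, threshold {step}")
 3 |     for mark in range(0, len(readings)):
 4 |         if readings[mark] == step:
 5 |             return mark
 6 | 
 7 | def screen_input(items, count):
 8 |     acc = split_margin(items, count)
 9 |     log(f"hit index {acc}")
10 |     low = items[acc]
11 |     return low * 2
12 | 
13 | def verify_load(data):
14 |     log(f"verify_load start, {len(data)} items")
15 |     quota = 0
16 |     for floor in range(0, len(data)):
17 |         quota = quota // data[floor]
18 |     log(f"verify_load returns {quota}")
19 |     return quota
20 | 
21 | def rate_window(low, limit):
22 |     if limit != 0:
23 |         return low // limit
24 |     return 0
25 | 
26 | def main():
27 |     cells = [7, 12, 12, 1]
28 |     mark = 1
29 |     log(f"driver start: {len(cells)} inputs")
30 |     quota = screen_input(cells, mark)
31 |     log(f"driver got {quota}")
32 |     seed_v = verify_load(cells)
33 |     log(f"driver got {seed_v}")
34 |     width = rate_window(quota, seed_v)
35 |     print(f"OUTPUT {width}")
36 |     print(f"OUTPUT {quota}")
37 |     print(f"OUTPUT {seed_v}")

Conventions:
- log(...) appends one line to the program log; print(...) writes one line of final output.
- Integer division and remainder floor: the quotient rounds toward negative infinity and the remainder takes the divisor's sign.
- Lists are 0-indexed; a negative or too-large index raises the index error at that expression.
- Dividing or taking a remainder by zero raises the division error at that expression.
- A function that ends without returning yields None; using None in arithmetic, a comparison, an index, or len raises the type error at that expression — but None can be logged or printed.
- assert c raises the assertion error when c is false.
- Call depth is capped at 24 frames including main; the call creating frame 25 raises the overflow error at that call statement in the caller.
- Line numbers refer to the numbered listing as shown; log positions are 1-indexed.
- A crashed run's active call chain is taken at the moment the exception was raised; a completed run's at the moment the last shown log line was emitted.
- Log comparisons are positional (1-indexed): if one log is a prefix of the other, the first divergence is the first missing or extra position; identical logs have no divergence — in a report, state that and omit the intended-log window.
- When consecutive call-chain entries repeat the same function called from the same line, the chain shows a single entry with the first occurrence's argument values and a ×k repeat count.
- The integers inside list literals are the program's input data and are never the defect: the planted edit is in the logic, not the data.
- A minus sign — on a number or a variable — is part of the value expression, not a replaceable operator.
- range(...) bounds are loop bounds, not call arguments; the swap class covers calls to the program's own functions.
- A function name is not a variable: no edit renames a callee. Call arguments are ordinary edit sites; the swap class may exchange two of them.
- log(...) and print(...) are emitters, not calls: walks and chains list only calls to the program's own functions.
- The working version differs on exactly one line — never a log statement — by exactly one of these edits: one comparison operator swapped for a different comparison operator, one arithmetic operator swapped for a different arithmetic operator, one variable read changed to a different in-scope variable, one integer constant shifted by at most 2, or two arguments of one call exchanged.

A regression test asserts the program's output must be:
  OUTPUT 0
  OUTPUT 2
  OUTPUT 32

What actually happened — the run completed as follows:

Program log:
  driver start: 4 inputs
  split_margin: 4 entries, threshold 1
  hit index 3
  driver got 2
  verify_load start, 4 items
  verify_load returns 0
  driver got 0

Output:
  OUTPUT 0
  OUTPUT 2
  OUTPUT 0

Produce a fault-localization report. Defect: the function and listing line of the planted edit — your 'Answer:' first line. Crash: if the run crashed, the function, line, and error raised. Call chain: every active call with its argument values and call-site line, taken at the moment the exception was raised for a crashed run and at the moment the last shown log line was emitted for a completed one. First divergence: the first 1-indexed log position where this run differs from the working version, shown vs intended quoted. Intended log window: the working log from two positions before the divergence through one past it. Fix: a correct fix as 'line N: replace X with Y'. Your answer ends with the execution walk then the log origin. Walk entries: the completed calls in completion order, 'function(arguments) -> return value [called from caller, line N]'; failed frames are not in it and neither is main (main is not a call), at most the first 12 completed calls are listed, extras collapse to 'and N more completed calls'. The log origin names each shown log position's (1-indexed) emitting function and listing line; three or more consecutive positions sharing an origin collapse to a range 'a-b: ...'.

Answer: the defect is in verify_load at line 17.
Key observation: Position 6 is the first bad log line: 'verify_load returns 0' should read 'verify_load returns 32'.
Call chain: main.
First divergence: position 6 — the shown line 'verify_load returns 0' should read 'verify_load returns 32'.
Intended log window:
  4: driver got 2
  5: verify_load start, 4 items
  6: verify_load returns 32
  7: driver got 32
Execution walk:
  split_margin([7, 12, 12, 1], 1) -> 3  [called from screen_input, line 8]
  screen_input([7, 12, 12, 1], 1) -> 2  [called from main, line 30]
  verify_load([7, 12, 12, 1]) -> 0  [called from main, line 32]
  rate_window(2, 0) -> 0  [called from main, line 34]
Log origins:
  1: logged in main at line 29
  2: logged in split_margin at line 2
  3: logged in screen_input at line 9
  4: logged in main at line 31
  5: logged in verify_load at line 14
  6: logged in verify_load at line 18
  7: logged in main at line 33
A correct fix: line 17: replace `//` with `+`.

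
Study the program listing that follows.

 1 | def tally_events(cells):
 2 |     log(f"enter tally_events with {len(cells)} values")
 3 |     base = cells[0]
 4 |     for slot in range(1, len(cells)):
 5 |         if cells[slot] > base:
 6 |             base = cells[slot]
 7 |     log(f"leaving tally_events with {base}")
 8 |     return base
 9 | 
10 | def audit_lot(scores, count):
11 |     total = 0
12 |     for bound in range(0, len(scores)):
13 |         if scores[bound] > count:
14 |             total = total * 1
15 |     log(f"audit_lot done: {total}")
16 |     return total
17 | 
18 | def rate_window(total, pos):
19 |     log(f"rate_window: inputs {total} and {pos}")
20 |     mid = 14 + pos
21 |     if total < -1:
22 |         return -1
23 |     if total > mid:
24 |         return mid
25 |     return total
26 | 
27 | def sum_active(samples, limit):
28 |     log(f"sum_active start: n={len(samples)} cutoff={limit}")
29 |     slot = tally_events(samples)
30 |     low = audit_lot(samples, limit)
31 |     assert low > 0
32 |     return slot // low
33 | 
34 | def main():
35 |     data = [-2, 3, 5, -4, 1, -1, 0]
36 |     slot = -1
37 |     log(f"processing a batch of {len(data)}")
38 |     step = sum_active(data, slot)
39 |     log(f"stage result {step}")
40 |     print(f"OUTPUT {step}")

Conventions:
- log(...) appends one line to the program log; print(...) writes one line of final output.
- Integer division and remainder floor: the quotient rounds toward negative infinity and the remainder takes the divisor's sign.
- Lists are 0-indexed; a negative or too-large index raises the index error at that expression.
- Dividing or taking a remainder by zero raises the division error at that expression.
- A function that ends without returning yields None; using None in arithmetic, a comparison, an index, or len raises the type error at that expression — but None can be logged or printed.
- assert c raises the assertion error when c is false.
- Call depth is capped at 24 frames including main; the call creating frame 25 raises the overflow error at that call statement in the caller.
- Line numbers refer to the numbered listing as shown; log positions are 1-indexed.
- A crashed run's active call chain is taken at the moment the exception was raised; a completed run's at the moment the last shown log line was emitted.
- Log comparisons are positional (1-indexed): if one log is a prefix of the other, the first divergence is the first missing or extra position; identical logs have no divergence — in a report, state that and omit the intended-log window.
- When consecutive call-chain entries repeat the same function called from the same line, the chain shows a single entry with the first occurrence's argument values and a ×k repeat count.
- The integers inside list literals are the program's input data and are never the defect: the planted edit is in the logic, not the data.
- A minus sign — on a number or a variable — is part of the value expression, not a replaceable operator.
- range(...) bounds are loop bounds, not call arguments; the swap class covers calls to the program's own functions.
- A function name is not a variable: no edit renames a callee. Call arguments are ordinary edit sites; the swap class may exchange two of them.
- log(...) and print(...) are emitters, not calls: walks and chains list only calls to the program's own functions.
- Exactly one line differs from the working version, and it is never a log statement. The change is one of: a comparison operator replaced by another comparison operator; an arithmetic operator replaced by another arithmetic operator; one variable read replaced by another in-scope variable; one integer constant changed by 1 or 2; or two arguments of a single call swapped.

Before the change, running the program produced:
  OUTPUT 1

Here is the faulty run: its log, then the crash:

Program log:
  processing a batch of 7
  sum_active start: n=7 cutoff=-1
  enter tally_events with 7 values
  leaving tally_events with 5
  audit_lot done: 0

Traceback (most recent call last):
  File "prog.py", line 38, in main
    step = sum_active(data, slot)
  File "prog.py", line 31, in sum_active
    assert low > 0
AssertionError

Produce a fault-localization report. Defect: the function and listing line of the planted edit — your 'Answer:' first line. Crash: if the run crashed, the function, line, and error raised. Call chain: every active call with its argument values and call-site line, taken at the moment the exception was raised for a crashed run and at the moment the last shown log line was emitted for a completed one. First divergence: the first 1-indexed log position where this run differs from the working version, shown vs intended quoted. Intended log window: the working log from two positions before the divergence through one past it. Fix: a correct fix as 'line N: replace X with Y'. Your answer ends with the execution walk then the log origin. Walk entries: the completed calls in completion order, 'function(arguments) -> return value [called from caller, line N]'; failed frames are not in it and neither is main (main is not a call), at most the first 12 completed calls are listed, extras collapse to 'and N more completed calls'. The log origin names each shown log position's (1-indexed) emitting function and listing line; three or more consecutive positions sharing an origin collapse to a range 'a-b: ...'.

Answer: the defect is in audit_lot at line 14.
Key observation: Log line 5 is where behavior first shows: 'audit_lot done: 0' appears instead of 'audit_lot done: 4'.
Crash: sum_active, line 31, AssertionError.
Call chain: main -> sum_active([-2, 3, 5, -4, 1, -1, 0], -1) (called at line 38).
First divergence: position 5 — shown 'audit_lot done: 0', intended 'audit_lot done: 4'.
Intended log window:
  3: enter tally_events with 7 values
  4: leaving tally_events with 5
  5: audit_lot done: 4
  6: stage result 1
Execution walk:
  tally_events([-2, 3, 5, -4, 1, -1, 0]) -> 5  [called from sum_active, line 29]
  audit_lot([-2, 3, 5, -4, 1, -1, 0], -1) -> 0  [called from sum_active, line 30]
Origin of each log line:
  1: from main, line 37
  2: from sum_active, line 28
  3: from tally_events, line 2
  4: from tally_events, line 7
  5: from audit_lot, line 15
A correct fix: line 14: replace `*` with `+`.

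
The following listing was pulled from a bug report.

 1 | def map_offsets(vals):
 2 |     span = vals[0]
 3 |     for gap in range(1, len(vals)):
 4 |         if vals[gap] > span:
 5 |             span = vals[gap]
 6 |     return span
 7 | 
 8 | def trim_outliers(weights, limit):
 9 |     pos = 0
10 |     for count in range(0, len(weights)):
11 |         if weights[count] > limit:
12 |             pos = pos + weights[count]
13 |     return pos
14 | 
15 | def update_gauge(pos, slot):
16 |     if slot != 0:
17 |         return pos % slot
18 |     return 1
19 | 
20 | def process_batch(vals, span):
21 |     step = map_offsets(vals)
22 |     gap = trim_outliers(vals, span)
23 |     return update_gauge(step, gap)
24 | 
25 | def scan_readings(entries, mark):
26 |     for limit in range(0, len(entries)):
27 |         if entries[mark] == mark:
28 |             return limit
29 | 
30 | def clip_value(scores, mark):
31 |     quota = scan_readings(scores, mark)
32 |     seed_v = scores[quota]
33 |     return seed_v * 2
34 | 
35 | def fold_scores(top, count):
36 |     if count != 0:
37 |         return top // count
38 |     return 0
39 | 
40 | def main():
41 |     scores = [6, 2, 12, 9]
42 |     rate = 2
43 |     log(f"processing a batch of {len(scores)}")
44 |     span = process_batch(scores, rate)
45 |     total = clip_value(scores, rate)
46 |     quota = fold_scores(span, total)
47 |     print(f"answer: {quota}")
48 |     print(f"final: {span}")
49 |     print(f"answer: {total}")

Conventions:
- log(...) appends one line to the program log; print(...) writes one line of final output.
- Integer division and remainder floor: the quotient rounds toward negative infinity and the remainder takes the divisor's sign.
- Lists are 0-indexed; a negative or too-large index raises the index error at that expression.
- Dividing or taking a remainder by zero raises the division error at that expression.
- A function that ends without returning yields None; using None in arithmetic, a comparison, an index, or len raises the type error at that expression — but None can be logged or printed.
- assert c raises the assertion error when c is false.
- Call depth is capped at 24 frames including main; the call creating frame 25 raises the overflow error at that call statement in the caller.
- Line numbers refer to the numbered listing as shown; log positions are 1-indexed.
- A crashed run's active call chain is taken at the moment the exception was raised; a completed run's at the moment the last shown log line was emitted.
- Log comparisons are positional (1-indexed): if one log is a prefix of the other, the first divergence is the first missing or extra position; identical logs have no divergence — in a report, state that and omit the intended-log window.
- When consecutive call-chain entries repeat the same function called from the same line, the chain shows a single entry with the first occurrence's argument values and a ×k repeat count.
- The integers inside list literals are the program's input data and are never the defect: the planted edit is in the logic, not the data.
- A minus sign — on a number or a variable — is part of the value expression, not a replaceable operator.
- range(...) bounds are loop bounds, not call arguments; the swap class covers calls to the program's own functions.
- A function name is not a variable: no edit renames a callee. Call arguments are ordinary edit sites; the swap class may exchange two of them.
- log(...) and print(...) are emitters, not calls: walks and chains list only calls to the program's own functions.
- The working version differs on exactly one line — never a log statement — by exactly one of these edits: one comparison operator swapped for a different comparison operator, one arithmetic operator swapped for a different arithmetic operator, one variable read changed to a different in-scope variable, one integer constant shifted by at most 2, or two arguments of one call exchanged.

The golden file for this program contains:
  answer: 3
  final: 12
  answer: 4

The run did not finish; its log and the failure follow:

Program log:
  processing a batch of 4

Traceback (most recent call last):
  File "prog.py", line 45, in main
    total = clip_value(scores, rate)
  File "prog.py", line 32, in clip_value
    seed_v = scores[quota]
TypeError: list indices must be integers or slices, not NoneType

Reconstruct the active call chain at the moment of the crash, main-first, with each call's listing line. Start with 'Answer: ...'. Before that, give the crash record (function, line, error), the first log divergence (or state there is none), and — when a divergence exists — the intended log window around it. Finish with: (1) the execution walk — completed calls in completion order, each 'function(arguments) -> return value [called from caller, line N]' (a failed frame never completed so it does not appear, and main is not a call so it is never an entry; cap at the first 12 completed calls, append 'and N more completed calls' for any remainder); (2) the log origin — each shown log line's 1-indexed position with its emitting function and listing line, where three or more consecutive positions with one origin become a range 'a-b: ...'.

Answer: main -> clip_value (called at line 45).
Key fact: Every log line matches the working run — the failure is the only observable divergence.
Crash: clip_value, line 32, TypeError.
First divergence: none; the two logs match at every position.
Execution walk:
  map_offsets([6, 2, 12, 9]) -> 12  [called from process_batch, line 21]
  trim_outliers([6, 2, 12, 9], 2) -> 27  [called from process_batch, line 22]
  update_gauge(12, 27) -> 12  [called from process_batch, line 23]
  process_batch([6, 2, 12, 9], 2) -> 12  [called from main, line 44]
  scan_readings([6, 2, 12, 9], 2) -> None  [called from clip_value, line 31]
Log line origins:
  1: logged in main at line 43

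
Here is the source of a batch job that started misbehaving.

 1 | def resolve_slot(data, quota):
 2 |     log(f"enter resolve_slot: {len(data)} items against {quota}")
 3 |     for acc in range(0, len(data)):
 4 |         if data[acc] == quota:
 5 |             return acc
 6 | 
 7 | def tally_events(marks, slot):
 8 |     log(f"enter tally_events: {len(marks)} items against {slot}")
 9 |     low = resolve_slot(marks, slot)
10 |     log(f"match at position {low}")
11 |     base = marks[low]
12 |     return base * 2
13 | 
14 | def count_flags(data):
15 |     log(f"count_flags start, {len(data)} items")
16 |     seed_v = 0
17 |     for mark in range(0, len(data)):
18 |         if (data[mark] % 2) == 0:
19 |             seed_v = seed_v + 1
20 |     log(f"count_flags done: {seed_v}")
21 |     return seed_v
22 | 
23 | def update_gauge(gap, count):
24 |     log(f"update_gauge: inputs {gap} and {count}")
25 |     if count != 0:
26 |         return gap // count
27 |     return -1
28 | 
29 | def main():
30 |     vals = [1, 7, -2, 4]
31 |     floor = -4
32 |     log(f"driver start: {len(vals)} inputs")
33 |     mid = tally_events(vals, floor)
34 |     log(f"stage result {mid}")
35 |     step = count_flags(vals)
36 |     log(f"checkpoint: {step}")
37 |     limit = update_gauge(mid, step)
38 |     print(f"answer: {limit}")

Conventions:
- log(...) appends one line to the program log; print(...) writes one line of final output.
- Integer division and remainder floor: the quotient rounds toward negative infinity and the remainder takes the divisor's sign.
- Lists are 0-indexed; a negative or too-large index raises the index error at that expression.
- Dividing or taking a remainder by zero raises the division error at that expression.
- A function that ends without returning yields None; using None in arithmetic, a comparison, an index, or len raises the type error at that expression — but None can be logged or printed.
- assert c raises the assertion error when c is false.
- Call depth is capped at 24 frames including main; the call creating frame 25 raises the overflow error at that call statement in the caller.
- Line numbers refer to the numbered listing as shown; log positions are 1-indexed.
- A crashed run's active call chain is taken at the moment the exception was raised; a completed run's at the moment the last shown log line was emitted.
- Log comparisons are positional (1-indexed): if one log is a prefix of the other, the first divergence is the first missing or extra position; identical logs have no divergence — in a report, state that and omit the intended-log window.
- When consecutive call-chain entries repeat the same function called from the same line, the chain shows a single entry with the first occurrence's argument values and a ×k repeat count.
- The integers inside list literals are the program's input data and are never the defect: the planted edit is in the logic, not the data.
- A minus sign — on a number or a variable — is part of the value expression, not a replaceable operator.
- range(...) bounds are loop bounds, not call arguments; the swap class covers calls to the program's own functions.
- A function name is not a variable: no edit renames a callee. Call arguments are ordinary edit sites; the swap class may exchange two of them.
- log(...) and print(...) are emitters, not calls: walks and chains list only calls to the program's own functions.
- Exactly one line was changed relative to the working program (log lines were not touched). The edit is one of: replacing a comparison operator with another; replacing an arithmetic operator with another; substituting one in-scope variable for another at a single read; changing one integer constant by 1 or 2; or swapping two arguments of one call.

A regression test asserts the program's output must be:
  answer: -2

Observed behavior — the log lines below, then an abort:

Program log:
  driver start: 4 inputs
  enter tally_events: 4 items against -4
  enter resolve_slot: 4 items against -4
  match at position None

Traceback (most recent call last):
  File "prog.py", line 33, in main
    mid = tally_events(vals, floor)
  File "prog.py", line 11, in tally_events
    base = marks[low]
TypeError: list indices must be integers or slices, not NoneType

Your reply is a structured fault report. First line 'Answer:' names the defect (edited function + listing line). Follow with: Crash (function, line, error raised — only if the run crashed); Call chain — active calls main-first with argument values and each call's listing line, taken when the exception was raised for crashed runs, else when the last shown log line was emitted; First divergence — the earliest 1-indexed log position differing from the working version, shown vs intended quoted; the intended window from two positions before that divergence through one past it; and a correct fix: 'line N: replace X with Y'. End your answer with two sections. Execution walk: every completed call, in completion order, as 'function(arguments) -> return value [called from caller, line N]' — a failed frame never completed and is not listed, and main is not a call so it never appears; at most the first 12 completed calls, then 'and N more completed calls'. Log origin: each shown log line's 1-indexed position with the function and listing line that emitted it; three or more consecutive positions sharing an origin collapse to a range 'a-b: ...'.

Answer: the defect is in main at line 31.
Core observation: At log position 2 the runs split — shown 'enter tally_events: 4 items against -4', but the working version logs 'enter tally_events: 4 items against -2'.
Crash: tally_events, line 11, TypeError.
Call chain: main -> tally_events([1, 7, -2, 4], -4) (called at line 33).
First divergence: position 2; shown 'enter tally_events: 4 items against -4' vs intended 'enter tally_events: 4 items against -2'.
Intended log window:
  1: driver start: 4 inputs
  2: enter tally_events: 4 items against -2
  3: enter resolve_slot: 4 items against -2
Execution walk:
  resolve_slot([1, 7, -2, 4], -4) -> None  [called from tally_events, line 9]
Log line origins:
  1: emitted by main (line 32)
  2: emitted by tally_events (line 8)
  3: emitted by resolve_slot (line 2)
  4: emitted by tally_events (line 10)
A correct fix: line 31: replace `-4` with `-2`.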